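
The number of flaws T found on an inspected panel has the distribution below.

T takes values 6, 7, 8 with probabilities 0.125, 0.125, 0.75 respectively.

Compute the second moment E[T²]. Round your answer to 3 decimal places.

58.625

E[T²] = (6)²(0.125) + (7)²(0.125) + (8)²(0.75) = 58.625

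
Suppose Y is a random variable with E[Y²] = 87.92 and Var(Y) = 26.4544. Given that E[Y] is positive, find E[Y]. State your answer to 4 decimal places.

(E[Y])² = E[Y²] − Var(Y) = 87.92 − 26.4544 = 61.4656
E[Y] = √61.4656 = 7.84

7.8400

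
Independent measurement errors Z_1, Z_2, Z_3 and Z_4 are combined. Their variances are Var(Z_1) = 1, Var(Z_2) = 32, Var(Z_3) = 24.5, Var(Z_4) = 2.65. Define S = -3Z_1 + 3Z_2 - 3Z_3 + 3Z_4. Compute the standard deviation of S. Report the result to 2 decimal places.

By independence, Var(S) = (-3)²Var(Z_1) + (3)²Var(Z_2) + (-3)²Var(Z_3) + (3)²Var(Z_4)
= (-3)²·1 + (3)²·32 + (-3)²·24.5 + (3)²·2.65 = 541.35
sd(S) = √541.35 ≈ 23.27

23.27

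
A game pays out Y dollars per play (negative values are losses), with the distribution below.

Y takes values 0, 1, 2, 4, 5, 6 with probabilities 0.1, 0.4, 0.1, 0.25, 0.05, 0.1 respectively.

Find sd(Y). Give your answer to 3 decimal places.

E[Y] = (0)(0.1) + (1)(0.4) + (2)(0.1) + (4)(0.25) + (5)(0.05) + (6)(0.1) = 2.45
E[Y²] = (0)²(0.1) + (1)²(0.4) + (2)²(0.1) + (4)²(0.25) + (5)²(0.05) + (6)²(0.1) = 9.65
var(Y) = E[Y²] − (E[Y])² = 9.65 − (2.45)² = 3.6475
sd(Y) = √3.6475 ≈ 1.910

1.910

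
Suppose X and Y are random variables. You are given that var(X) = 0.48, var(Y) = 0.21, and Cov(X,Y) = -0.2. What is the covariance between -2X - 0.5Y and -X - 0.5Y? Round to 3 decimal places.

0.713

Cov(-2X - 0.5Y, -X - 0.5Y) = (-2)(-1)var(X) + (-0.5)(-0.5)var(Y) + [(-2)(-0.5) + (-0.5)(-1)]Cov(X,Y)
= 2·0.48 + 0.25·0.21 + 1.5·-0.2 = 0.7125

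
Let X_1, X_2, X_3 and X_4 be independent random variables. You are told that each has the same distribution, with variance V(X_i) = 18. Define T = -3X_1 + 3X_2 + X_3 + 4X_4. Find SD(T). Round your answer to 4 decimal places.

By independence, V(T) = (-3)²V(X_1) + (3)²V(X_2) + (1)²V(X_3) + (4)²V(X_4)
= (-3)²·18 + (3)²·18 + (1)²·18 + (4)²·18 = 630
SD(T) = √630 ≈ 25.0998

25.0998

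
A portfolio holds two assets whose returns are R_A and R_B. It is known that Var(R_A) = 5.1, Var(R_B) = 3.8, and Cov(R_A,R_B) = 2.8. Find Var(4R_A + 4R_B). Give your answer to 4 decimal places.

232.0000

Var(4R_A + 4R_B) = (4)²·Var(R_A) + (4)²·Var(R_B) + 2·(4)·(4)·Cov(R_A,R_B)
= 16·5.1 + 16·3.8 + 32·2.8 = 232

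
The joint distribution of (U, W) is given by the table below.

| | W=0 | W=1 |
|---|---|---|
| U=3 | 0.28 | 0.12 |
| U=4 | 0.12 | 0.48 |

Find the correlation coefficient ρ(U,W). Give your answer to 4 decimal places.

0.5000

E[U] = 3.6,  E[W] = 0.6
E[UW] = 2.28
Cov(U,W) = E[UW] − E[U]E[W] = 2.28 − (3.6)(0.6) = 0.12
var(U) = 0.24,  var(W) = 0.24
ρ = 0.12 / √(0.24·0.24) ≈ 0.5000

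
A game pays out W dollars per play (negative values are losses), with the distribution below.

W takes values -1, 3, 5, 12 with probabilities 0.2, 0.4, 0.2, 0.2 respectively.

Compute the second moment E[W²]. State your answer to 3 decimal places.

E[W²] = (-1)²(0.2) + (3)²(0.4) + (5)²(0.2) + (12)²(0.2) = 37.6

37.600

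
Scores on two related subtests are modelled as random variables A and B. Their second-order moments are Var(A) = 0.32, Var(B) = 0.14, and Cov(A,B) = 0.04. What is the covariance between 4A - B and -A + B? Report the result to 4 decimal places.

-1.2200

Cov(4A - B, -A + B) = (4)(-1)Var(A) + (-1)(1)Var(B) + [(4)(1) + (-1)(-1)]Cov(A,B)
= -4·0.32 + -1·0.14 + 5·0.04 = -1.22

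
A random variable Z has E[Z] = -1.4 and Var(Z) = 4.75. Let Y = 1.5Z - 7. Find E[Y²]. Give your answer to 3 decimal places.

E[1.5Z - 7] = 1.5·-1.4 − 7 = -9.1
Var(1.5Z - 7) = (1.5)²·4.75 = 10.6875
E[Y²] = Var(Y) + (E[Y])² = 10.6875 + (-9.1)² = 93.4975

93.498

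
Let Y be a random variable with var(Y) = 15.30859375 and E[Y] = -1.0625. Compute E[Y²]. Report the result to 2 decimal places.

16.44

E[Y²] = var(Y) + (E[Y])² = 15.30859375 + (-1.0625)² = 16.4375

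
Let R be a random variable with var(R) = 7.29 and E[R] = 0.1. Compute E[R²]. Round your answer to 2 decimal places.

E[R²] = var(R) + (E[R])² = 7.29 + (0.1)² = 7.3

7.30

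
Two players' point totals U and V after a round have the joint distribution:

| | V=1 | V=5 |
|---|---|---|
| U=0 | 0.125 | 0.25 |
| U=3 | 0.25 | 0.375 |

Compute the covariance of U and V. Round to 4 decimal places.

-0.1875

E[U] = 1.875,  E[V] = 3.5
E[UV] = 6.375
Cov(U,V) = E[UV] − E[U]E[V] = 6.375 − (1.875)(3.5) = -0.1875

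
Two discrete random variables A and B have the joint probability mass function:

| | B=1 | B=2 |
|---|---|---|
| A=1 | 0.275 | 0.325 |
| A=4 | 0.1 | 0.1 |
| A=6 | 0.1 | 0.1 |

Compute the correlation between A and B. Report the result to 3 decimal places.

E[A] = 2.6,  E[B] = 1.525
E[AB] = 3.925
Cov(A,B) = E[AB] − E[A]E[B] = 3.925 − (2.6)(1.525) = -0.04
var(A) = 4.24,  var(B) = 0.249375
ρ = -0.04 / √(4.24·0.249375) ≈ -0.039

-0.039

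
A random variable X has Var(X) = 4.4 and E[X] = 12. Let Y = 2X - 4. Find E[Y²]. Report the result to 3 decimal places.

E[2X - 4] = 2·12 − 4 = 20
Var(2X - 4) = (2)²·4.4 = 17.6
E[Y²] = Var(Y) + (E[Y])² = 17.6 + (20)² = 417.6

417.600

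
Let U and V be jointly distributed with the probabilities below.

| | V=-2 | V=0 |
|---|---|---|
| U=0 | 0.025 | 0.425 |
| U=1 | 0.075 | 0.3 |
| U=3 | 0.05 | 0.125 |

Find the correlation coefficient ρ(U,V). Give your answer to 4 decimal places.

E[U] = 0.9,  E[V] = -0.3
E[UV] = -0.45
Cov(U,V) = E[UV] − E[U]E[V] = -0.45 − (0.9)(-0.3) = -0.18
Var(U) = 1.14,  Var(V) = 0.51
ρ = -0.18 / √(1.14·0.51) ≈ -0.2361

-0.2361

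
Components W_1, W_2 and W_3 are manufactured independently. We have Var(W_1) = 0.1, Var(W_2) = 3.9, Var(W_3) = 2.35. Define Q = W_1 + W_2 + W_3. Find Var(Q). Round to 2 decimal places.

6.35

By independence, Var(Q) = (1)²Var(W_1) + (1)²Var(W_2) + (1)²Var(W_3)
= (1)²·0.1 + (1)²·3.9 + (1)²·2.35 = 6.35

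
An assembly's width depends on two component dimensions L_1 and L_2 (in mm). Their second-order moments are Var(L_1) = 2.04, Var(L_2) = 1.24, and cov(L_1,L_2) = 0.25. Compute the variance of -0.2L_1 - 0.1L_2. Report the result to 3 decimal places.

0.104

Var(-0.2L_1 - 0.1L_2) = (-0.2)²·Var(L_1) + (-0.1)²·Var(L_2) + 2·(-0.2)·(-0.1)·cov(L_1,L_2)
= 0.04·2.04 + 0.01·1.24 + 0.04·0.25 = 0.104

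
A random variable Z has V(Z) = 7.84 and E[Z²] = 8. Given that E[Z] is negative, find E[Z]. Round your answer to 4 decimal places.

-0.4000

(E[Z])² = E[Z²] − V(Z) = 8 − 7.84 = 0.16
E[Z] = −√0.16 = -0.4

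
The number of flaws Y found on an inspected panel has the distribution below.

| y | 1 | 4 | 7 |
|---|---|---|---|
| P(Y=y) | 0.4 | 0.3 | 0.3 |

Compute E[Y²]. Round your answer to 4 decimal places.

E[Y²] = (1)²(0.4) + (4)²(0.3) + (7)²(0.3) = 19.9

19.9000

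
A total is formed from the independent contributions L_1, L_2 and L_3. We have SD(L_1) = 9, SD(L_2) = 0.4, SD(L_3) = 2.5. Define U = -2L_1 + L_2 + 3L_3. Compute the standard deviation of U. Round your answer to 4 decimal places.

var(L_1) = 81, var(L_2) = 0.16, var(L_3) = 6.25
By independence, var(U) = (-2)²var(L_1) + (1)²var(L_2) + (3)²var(L_3)
= (-2)²·81 + (1)²·0.16 + (3)²·6.25 = 380.41
SD(U) = √380.41 ≈ 19.5041

19.5041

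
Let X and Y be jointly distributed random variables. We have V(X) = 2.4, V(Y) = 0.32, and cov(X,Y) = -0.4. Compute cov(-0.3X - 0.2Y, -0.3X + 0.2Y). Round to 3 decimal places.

cov(-0.3X - 0.2Y, -0.3X + 0.2Y) = (-0.3)(-0.3)V(X) + (-0.2)(0.2)V(Y) + [(-0.3)(0.2) + (-0.2)(-0.3)]cov(X,Y)
= 0.09·2.4 + -0.04·0.32 + 0·-0.4 = 0.2032

0.203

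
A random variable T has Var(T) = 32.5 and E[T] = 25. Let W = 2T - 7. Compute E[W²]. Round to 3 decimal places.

1979.000

E[2T - 7] = 2·25 − 7 = 43
Var(2T - 7) = (2)²·32.5 = 130
E[W²] = Var(W) + (E[W])² = 130 + (43)² = 1979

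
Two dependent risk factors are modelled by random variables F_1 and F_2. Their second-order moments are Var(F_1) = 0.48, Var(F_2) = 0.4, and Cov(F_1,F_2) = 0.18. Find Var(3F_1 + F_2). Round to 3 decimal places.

Var(3F_1 + F_2) = (3)²·Var(F_1) + (1)²·Var(F_2) + 2·(3)·(1)·Cov(F_1,F_2)
= 9·0.48 + 1·0.4 + 6·0.18 = 5.8

5.800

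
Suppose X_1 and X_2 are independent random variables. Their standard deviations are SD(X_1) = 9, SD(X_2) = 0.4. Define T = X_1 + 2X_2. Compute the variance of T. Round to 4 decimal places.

V(X_1) = 81, V(X_2) = 0.16
By independence, V(T) = (1)²V(X_1) + (2)²V(X_2)
= (1)²·81 + (2)²·0.16 = 81.64

81.6400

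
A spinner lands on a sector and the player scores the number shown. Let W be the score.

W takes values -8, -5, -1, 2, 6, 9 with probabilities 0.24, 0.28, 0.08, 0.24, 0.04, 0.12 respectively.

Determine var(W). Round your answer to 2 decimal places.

E[W] = (-8)(0.24) + (-5)(0.28) + (-1)(0.08) + (2)(0.24) + (6)(0.04) + (9)(0.12) = -1.6
E[W²] = (-8)²(0.24) + (-5)²(0.28) + (-1)²(0.08) + (2)²(0.24) + (6)²(0.04) + (9)²(0.12) = 34.56
var(W) = E[W²] − (E[W])² = 34.56 − (-1.6)² = 32

32.00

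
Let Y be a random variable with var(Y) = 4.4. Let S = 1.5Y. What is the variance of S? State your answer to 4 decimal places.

9.9000

var(1.5Y) = (1.5)²·var(Y) = 2.25·4.4 = 9.9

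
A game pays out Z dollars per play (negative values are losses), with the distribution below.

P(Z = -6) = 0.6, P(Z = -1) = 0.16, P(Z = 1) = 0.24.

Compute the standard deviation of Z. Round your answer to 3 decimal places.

E[Z] = (-6)(0.6) + (-1)(0.16) + (1)(0.24) = -3.52
E[Z²] = (-6)²(0.6) + (-1)²(0.16) + (1)²(0.24) = 22
Var(Z) = E[Z²] − (E[Z])² = 22 − (-3.52)² = 9.6096
SD(Z) = √9.6096 ≈ 3.100

3.100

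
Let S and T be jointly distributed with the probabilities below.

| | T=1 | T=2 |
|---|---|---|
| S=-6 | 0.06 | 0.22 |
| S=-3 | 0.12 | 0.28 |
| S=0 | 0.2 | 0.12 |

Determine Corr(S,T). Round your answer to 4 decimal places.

E[S] = -2.88,  E[T] = 1.62
E[ST] = -5.04
Cov(S,T) = E[ST] − E[S]E[T] = -5.04 − (-2.88)(1.62) = -0.3744
var(S) = 5.3856,  var(T) = 0.2356
ρ = -0.3744 / √(5.3856·0.2356) ≈ -0.3324

-0.3324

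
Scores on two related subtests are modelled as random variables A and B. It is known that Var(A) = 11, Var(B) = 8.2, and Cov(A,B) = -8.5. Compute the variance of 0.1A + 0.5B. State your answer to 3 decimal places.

Var(0.1A + 0.5B) = (0.1)²·Var(A) + (0.5)²·Var(B) + 2·(0.1)·(0.5)·Cov(A,B)
= 0.01·11 + 0.25·8.2 + 0.1·-8.5 = 1.31

1.310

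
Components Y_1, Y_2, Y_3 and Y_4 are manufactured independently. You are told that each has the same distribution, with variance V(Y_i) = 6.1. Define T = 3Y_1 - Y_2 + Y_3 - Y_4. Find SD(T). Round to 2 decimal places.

By independence, V(T) = (3)²V(Y_1) + (-1)²V(Y_2) + (1)²V(Y_3) + (-1)²V(Y_4)
= (3)²·6.1 + (-1)²·6.1 + (1)²·6.1 + (-1)²·6.1 = 73.2
SD(T) = √73.2 ≈ 8.56

8.56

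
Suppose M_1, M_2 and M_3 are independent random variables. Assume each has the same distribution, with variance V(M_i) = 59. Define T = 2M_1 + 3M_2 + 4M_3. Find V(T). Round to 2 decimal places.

1711.00

By independence, V(T) = (2)²V(M_1) + (3)²V(M_2) + (4)²V(M_3)
= (2)²·59 + (3)²·59 + (4)²·59 = 1711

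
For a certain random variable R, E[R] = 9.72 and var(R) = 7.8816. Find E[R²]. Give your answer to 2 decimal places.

E[R²] = var(R) + (E[R])² = 7.8816 + (9.72)² = 102.36

102.36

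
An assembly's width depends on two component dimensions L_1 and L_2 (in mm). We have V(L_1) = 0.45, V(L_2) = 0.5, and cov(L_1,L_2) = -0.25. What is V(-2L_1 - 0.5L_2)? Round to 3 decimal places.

1.425

V(-2L_1 - 0.5L_2) = (-2)²·V(L_1) + (-0.5)²·V(L_2) + 2·(-2)·(-0.5)·cov(L_1,L_2)
= 4·0.45 + 0.25·0.5 + 2·-0.25 = 1.425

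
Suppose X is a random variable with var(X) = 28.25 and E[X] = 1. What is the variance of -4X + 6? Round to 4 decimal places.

452.0000

var(-4X + 6) = (-4)²·var(X) = 16·28.25 = 452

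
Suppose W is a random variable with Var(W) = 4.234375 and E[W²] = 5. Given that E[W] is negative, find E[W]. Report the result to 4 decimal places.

-0.8750

(E[W])² = E[W²] − Var(W) = 5 − 4.234375 = 0.765625
E[W] = −√0.765625 = -0.875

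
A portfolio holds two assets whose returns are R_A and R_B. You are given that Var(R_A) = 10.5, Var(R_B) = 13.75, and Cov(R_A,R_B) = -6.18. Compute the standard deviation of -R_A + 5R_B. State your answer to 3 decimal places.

Var(-R_A + 5R_B) = (-1)²·Var(R_A) + (5)²·Var(R_B) + 2·(-1)·(5)·Cov(R_A,R_B)
= 1·10.5 + 25·13.75 + -10·-6.18 = 416.05
sd(-R_A + 5R_B) = √416.05 ≈ 20.397

20.397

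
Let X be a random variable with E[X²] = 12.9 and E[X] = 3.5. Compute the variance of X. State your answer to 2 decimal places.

0.65

var(X) = 12.9 − (3.5)² = 0.65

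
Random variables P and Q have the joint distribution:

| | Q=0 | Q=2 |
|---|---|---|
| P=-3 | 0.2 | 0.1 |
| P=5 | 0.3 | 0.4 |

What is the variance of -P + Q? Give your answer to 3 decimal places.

12.840

E[P] = 2.6,  E[Q] = 1,  E[PQ] = 3.4
var(P) = 20.2 − (2.6)² = 13.44;  var(Q) = 2 − (1)² = 1
cov(P,Q) = 3.4 − (2.6)(1) = 0.8
var(-P + Q) = (-1)²·13.44 + (1)²·1 + 2·(-1)·(1)·0.8 = 12.84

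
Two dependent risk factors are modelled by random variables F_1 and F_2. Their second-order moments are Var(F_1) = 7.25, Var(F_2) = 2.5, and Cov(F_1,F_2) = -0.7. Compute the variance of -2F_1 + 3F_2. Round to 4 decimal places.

Var(-2F_1 + 3F_2) = (-2)²·Var(F_1) + (3)²·Var(F_2) + 2·(-2)·(3)·Cov(F_1,F_2)
= 4·7.25 + 9·2.5 + -12·-0.7 = 59.9

59.9000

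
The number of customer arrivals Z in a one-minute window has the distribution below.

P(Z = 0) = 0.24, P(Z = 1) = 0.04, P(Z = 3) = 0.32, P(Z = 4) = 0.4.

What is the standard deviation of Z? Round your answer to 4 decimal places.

1.6000

E[Z] = (0)(0.24) + (1)(0.04) + (3)(0.32) + (4)(0.4) = 2.6
E[Z²] = (0)²(0.24) + (1)²(0.04) + (3)²(0.32) + (4)²(0.4) = 9.32
Var(Z) = E[Z²] − (E[Z])² = 9.32 − (2.6)² = 2.56
SD(Z) = √2.56 ≈ 1.6000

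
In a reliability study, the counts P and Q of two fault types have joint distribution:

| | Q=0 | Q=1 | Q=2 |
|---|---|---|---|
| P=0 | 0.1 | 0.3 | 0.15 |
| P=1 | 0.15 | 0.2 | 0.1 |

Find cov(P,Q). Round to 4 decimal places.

-0.0500

E[P] = 0.45,  E[Q] = 1
E[PQ] = 0.4
cov(P,Q) = E[PQ] − E[P]E[Q] = 0.4 − (0.45)(1) = -0.05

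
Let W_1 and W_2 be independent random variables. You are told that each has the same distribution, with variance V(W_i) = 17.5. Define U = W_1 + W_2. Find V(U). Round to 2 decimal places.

By independence, V(U) = (1)²V(W_1) + (1)²V(W_2)
= (1)²·17.5 + (1)²·17.5 = 35

35.00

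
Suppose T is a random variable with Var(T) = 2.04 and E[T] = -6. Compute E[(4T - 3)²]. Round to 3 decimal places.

761.640

E[4T - 3] = 4·-6 − 3 = -27
Var(4T - 3) = (4)²·2.04 = 32.64
E[(4T - 3)²] = Var((4T - 3)) + (E[(4T - 3)])² = 32.64 + (-27)² = 761.64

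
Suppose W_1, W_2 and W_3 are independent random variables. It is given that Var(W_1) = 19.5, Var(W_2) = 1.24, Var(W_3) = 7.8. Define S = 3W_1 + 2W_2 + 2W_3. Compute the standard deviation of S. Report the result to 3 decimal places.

14.549

By independence, Var(S) = (3)²Var(W_1) + (2)²Var(W_2) + (2)²Var(W_3)
= (3)²·19.5 + (2)²·1.24 + (2)²·7.8 = 211.66
σ(S) = √211.66 ≈ 14.549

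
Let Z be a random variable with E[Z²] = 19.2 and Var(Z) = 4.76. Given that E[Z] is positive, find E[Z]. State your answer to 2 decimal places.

(E[Z])² = E[Z²] − Var(Z) = 19.2 − 4.76 = 14.44
E[Z] = √14.44 = 3.8

3.80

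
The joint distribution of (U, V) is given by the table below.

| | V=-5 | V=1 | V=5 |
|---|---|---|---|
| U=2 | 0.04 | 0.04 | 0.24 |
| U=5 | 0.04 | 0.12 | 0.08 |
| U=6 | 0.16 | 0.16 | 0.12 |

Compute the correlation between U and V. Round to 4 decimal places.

E[U] = 4.48,  E[V] = 1.32
E[UV] = 3.44
Cov(U,V) = E[UV] − E[U]E[V] = 3.44 − (4.48)(1.32) = -2.4736
Var(U) = 3.0496,  Var(V) = 15.5776
ρ = -2.4736 / √(3.0496·15.5776) ≈ -0.3589

-0.3589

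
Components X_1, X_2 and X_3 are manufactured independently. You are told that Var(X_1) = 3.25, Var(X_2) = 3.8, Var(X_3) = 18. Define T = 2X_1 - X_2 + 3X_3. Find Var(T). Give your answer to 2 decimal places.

By independence, Var(T) = (2)²Var(X_1) + (-1)²Var(X_2) + (3)²Var(X_3)
= (2)²·3.25 + (-1)²·3.8 + (3)²·18 = 178.8

178.80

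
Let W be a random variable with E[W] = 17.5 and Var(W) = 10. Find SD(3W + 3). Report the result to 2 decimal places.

Var(3W + 3) = (3)²·10 = 90
SD(3W + 3) = √90 ≈ 9.49

9.49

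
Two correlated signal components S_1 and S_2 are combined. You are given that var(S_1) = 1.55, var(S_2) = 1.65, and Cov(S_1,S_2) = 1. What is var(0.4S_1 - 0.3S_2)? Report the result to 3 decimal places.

var(0.4S_1 - 0.3S_2) = (0.4)²·var(S_1) + (-0.3)²·var(S_2) + 2·(0.4)·(-0.3)·Cov(S_1,S_2)
= 0.16·1.55 + 0.09·1.65 + -0.24·1 = 0.1565

0.157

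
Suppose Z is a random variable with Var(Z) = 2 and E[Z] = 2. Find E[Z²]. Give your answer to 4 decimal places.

E[Z²] = Var(Z) + (E[Z])² = 2 + (2)² = 6

6.0000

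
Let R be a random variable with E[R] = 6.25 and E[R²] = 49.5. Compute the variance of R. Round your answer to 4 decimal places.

10.4375

var(R) = 49.5 − (6.25)² = 10.4375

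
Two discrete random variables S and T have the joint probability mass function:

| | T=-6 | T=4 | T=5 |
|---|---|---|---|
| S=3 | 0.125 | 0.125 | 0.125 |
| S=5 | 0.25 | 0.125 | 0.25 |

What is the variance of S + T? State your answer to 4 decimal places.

E[S] = 4.25,  E[T] = 0.625,  E[ST] = 2.375
Var(S) = 19 − (4.25)² = 0.9375;  Var(T) = 26.875 − (0.625)² = 26.484375
Cov(S,T) = 2.375 − (4.25)(0.625) = -0.28125
Var(S + T) = (1)²·0.9375 + (1)²·26.484375 + 2·(1)·(1)·-0.28125 = 26.859375

26.8594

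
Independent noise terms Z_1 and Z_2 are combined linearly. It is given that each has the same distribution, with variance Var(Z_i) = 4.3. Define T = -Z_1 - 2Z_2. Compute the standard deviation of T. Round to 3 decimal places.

4.637

By independence, Var(T) = (-1)²Var(Z_1) + (-2)²Var(Z_2)
= (-1)²·4.3 + (-2)²·4.3 = 21.5
SD(T) = √21.5 ≈ 4.637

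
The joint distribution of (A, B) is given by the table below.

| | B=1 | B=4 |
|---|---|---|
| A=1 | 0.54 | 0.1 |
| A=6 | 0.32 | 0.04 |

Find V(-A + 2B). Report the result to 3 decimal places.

10.718

E[A] = 2.8,  E[B] = 1.42,  E[AB] = 3.82
V(A) = 13.6 − (2.8)² = 5.76;  V(B) = 3.1 − (1.42)² = 1.0836
cov(A,B) = 3.82 − (2.8)(1.42) = -0.156
V(-A + 2B) = (-1)²·5.76 + (2)²·1.0836 + 2·(-1)·(2)·-0.156 = 10.7184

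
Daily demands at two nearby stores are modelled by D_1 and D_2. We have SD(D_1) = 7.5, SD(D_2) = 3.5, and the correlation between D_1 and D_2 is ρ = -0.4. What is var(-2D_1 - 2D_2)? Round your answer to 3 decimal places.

var(D_1) = (7.5)² = 56.25;  var(D_2) = (3.5)² = 12.25
cov(D_1,D_2) = ρ·SD(D_1)·SD(D_2) = -0.4·7.5·3.5 = -10.5
var(-2D_1 - 2D_2) = (-2)²·var(D_1) + (-2)²·var(D_2) + 2·(-2)·(-2)·cov(D_1,D_2)
= 4·56.25 + 4·12.25 + 8·-10.5 = 190

190.000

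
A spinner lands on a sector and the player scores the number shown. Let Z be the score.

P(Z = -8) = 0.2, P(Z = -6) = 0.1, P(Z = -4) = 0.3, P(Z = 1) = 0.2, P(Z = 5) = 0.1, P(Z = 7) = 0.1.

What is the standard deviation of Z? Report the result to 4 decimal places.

E[Z] = (-8)(0.2) + (-6)(0.1) + (-4)(0.3) + (1)(0.2) + (5)(0.1) + (7)(0.1) = -2
E[Z²] = (-8)²(0.2) + (-6)²(0.1) + (-4)²(0.3) + (1)²(0.2) + (5)²(0.1) + (7)²(0.1) = 28.8
Var(Z) = E[Z²] − (E[Z])² = 28.8 − (-2)² = 24.8
SD(Z) = √24.8 ≈ 4.9800

4.9800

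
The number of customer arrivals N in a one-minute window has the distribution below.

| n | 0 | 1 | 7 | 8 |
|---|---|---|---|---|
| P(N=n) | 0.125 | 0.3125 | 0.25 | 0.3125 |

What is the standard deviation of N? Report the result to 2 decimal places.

E[N] = (0)(0.125) + (1)(0.3125) + (7)(0.25) + (8)(0.3125) = 4.5625
E[N²] = (0)²(0.125) + (1)²(0.3125) + (7)²(0.25) + (8)²(0.3125) = 32.5625
Var(N) = E[N²] − (E[N])² = 32.5625 − (4.5625)² = 11.74609375
σ(N) = √11.74609375 ≈ 3.43

3.43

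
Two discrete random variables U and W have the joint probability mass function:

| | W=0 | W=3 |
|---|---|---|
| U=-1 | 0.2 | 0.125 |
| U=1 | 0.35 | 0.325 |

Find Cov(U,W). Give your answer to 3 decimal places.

E[U] = 0.35,  E[W] = 1.35
E[UW] = 0.6
Cov(U,W) = E[UW] − E[U]E[W] = 0.6 − (0.35)(1.35) = 0.1275

0.128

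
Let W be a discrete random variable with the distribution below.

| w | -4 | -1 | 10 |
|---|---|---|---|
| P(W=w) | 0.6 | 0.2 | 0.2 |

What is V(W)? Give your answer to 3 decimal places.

29.440

E[W] = (-4)(0.6) + (-1)(0.2) + (10)(0.2) = -0.6
E[W²] = (-4)²(0.6) + (-1)²(0.2) + (10)²(0.2) = 29.8
V(W) = E[W²] − (E[W])² = 29.8 − (-0.6)² = 29.44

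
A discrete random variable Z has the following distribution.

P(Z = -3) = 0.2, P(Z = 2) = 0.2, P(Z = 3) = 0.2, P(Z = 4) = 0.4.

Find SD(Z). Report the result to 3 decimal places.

E[Z] = (-3)(0.2) + (2)(0.2) + (3)(0.2) + (4)(0.4) = 2
E[Z²] = (-3)²(0.2) + (2)²(0.2) + (3)²(0.2) + (4)²(0.4) = 10.8
Var(Z) = E[Z²] − (E[Z])² = 10.8 − (2)² = 6.8
SD(Z) = √6.8 ≈ 2.608

2.608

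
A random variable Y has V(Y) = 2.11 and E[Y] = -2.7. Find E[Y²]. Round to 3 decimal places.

E[Y²] = V(Y) + (E[Y])² = 2.11 + (-2.7)² = 9.4

9.400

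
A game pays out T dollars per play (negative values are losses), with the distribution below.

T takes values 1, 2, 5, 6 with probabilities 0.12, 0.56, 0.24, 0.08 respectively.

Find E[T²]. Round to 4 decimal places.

E[T²] = (1)²(0.12) + (2)²(0.56) + (5)²(0.24) + (6)²(0.08) = 11.24

11.2400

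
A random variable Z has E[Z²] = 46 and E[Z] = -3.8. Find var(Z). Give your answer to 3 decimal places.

var(Z) = 46 − (-3.8)² = 31.56

31.560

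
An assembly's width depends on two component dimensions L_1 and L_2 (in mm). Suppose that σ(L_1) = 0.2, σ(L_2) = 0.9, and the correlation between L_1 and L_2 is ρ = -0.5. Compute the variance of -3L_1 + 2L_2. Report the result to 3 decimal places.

Var(L_1) = (0.2)² = 0.04;  Var(L_2) = (0.9)² = 0.81
cov(L_1,L_2) = ρ·σ(L_1)·σ(L_2) = -0.5·0.2·0.9 = -0.09
Var(-3L_1 + 2L_2) = (-3)²·Var(L_1) + (2)²·Var(L_2) + 2·(-3)·(2)·cov(L_1,L_2)
= 9·0.04 + 4·0.81 + -12·-0.09 = 4.68

4.680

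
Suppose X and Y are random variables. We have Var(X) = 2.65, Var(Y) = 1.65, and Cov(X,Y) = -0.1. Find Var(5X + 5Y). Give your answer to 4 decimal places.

102.5000

Var(5X + 5Y) = (5)²·Var(X) + (5)²·Var(Y) + 2·(5)·(5)·Cov(X,Y)
= 25·2.65 + 25·1.65 + 50·-0.1 = 102.5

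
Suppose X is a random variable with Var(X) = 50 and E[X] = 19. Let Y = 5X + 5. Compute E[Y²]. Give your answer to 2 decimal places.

E[5X + 5] = 5·19 + 5 = 100
Var(5X + 5) = (5)²·50 = 1250
E[Y²] = Var(Y) + (E[Y])² = 1250 + (100)² = 11250

11250.00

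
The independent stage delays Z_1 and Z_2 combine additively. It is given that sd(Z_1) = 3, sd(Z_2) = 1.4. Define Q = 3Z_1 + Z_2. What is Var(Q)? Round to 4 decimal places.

82.9600

Var(Z_1) = 9, Var(Z_2) = 1.96
By independence, Var(Q) = (3)²Var(Z_1) + (1)²Var(Z_2)
= (3)²·9 + (1)²·1.96 = 82.96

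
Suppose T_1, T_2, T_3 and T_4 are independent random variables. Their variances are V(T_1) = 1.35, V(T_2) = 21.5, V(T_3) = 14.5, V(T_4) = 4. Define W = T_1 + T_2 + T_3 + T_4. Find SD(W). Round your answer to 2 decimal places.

By independence, V(W) = (1)²V(T_1) + (1)²V(T_2) + (1)²V(T_3) + (1)²V(T_4)
= (1)²·1.35 + (1)²·21.5 + (1)²·14.5 + (1)²·4 = 41.35
SD(W) = √41.35 ≈ 6.43

6.43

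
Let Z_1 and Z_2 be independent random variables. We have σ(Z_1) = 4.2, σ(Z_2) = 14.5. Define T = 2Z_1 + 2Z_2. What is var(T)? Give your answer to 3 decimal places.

var(Z_1) = 17.64, var(Z_2) = 210.25
By independence, var(T) = (2)²var(Z_1) + (2)²var(Z_2)
= (2)²·17.64 + (2)²·210.25 = 911.56

911.560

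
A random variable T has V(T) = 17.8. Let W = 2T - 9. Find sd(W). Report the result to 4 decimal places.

8.4380

V(2T - 9) = (2)²·17.8 = 71.2
sd(W) = √71.2 ≈ 8.4380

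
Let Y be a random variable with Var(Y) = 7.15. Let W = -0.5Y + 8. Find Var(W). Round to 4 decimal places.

Var(-0.5Y + 8) = (-0.5)²·Var(Y) = 0.25·7.15 = 1.7875

1.7875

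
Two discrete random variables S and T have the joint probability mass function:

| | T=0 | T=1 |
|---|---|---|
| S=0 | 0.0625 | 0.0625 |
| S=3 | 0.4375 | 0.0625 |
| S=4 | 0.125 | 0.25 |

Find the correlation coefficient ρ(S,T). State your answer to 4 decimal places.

0.1054

E[S] = 3,  E[T] = 0.375
E[ST] = 1.1875
cov(S,T) = E[ST] − E[S]E[T] = 1.1875 − (3)(0.375) = 0.0625
var(S) = 1.5,  var(T) = 0.234375
ρ = 0.0625 / √(1.5·0.234375) ≈ 0.1054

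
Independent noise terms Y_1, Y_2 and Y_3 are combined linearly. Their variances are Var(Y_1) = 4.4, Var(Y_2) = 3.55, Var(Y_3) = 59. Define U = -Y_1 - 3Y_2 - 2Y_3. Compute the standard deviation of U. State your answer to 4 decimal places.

By independence, Var(U) = (-1)²Var(Y_1) + (-3)²Var(Y_2) + (-2)²Var(Y_3)
= (-1)²·4.4 + (-3)²·3.55 + (-2)²·59 = 272.35
SD(U) = √272.35 ≈ 16.5030

16.5030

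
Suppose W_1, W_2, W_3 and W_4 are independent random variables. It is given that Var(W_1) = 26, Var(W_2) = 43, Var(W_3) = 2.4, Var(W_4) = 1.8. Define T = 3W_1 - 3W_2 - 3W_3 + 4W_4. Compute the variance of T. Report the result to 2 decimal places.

671.40

By independence, Var(T) = (3)²Var(W_1) + (-3)²Var(W_2) + (-3)²Var(W_3) + (4)²Var(W_4)
= (3)²·26 + (-3)²·43 + (-3)²·2.4 + (4)²·1.8 = 671.4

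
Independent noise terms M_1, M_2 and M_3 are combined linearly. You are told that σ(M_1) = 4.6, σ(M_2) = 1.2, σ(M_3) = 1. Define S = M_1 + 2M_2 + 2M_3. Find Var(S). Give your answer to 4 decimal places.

Var(M_1) = 21.16, Var(M_2) = 1.44, Var(M_3) = 1
By independence, Var(S) = (1)²Var(M_1) + (2)²Var(M_2) + (2)²Var(M_3)
= (1)²·21.16 + (2)²·1.44 + (2)²·1 = 30.92

30.9200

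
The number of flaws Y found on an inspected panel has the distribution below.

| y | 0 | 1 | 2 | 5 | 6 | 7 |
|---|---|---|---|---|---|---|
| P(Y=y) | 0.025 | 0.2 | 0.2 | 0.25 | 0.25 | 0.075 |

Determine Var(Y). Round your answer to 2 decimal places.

E[Y] = (0)(0.025) + (1)(0.2) + (2)(0.2) + (5)(0.25) + (6)(0.25) + (7)(0.075) = 3.875
E[Y²] = (0)²(0.025) + (1)²(0.2) + (2)²(0.2) + (5)²(0.25) + (6)²(0.25) + (7)²(0.075) = 19.925
Var(Y) = E[Y²] − (E[Y])² = 19.925 − (3.875)² = 4.909375

4.91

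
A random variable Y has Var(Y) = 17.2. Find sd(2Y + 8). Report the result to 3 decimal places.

8.295

Var(2Y + 8) = (2)²·17.2 = 68.8
sd(2Y + 8) = √68.8 ≈ 8.295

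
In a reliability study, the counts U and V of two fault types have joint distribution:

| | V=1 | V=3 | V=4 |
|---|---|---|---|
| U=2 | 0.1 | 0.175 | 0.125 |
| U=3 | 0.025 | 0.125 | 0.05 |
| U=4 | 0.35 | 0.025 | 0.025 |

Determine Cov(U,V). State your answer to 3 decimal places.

E[U] = 3,  E[V] = 2.25
E[UV] = 6.15
Cov(U,V) = E[UV] − E[U]E[V] = 6.15 − (3)(2.25) = -0.6

-0.600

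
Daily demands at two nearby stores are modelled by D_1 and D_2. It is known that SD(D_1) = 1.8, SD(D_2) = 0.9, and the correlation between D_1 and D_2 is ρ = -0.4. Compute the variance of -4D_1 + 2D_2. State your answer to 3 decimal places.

Var(D_1) = (1.8)² = 3.24;  Var(D_2) = (0.9)² = 0.81
Cov(D_1,D_2) = ρ·SD(D_1)·SD(D_2) = -0.4·1.8·0.9 = -0.648
Var(-4D_1 + 2D_2) = (-4)²·Var(D_1) + (2)²·Var(D_2) + 2·(-4)·(2)·Cov(D_1,D_2)
= 16·3.24 + 4·0.81 + -16·-0.648 = 65.448

65.448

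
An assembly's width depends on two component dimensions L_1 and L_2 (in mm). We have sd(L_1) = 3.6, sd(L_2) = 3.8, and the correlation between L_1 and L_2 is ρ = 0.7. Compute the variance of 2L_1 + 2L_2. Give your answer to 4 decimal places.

var(L_1) = (3.6)² = 12.96;  var(L_2) = (3.8)² = 14.44
Cov(L_1,L_2) = ρ·sd(L_1)·sd(L_2) = 0.7·3.6·3.8 = 9.576
var(2L_1 + 2L_2) = (2)²·var(L_1) + (2)²·var(L_2) + 2·(2)·(2)·Cov(L_1,L_2)
= 4·12.96 + 4·14.44 + 8·9.576 = 186.208

186.2080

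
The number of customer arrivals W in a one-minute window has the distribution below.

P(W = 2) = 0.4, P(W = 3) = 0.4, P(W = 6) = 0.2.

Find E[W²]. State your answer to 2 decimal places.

E[W²] = (2)²(0.4) + (3)²(0.4) + (6)²(0.2) = 12.4

12.40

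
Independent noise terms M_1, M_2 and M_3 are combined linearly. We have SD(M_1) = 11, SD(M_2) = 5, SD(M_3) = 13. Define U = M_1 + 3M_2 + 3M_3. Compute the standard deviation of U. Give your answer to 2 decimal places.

43.21

Var(M_1) = 121, Var(M_2) = 25, Var(M_3) = 169
By independence, Var(U) = (1)²Var(M_1) + (3)²Var(M_2) + (3)²Var(M_3)
= (1)²·121 + (3)²·25 + (3)²·169 = 1867
SD(U) = √1867 ≈ 43.21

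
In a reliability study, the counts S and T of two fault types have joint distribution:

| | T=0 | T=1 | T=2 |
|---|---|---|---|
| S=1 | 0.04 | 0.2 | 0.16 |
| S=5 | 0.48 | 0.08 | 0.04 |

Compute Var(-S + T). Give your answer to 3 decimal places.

6.442

E[S] = 3.4,  E[T] = 0.68,  E[ST] = 1.32
Var(S) = 15.4 − (3.4)² = 3.84;  Var(T) = 1.08 − (0.68)² = 0.6176
Cov(S,T) = 1.32 − (3.4)(0.68) = -0.992
Var(-S + T) = (-1)²·3.84 + (1)²·0.6176 + 2·(-1)·(1)·-0.992 = 6.4416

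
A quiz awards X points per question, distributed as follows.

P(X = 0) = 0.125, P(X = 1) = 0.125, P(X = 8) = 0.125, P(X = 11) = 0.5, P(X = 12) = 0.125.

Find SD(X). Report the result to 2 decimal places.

E[X] = (0)(0.125) + (1)(0.125) + (8)(0.125) + (11)(0.5) + (12)(0.125) = 8.125
E[X²] = (0)²(0.125) + (1)²(0.125) + (8)²(0.125) + (11)²(0.5) + (12)²(0.125) = 86.625
V(X) = E[X²] − (E[X])² = 86.625 − (8.125)² = 20.609375
SD(X) = √20.609375 ≈ 4.54

4.54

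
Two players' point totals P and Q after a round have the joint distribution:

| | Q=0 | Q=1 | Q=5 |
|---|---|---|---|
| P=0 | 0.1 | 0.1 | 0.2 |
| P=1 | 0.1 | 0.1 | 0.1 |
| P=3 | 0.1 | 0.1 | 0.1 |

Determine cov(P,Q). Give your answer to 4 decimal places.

E[P] = 1.2,  E[Q] = 2.3
E[PQ] = 2.4
cov(P,Q) = E[PQ] − E[P]E[Q] = 2.4 − (1.2)(2.3) = -0.36

-0.3600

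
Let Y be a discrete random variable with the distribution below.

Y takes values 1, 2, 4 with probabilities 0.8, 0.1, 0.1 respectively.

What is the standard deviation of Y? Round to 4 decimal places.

E[Y] = (1)(0.8) + (2)(0.1) + (4)(0.1) = 1.4
E[Y²] = (1)²(0.8) + (2)²(0.1) + (4)²(0.1) = 2.8
Var(Y) = E[Y²] − (E[Y])² = 2.8 − (1.4)² = 0.84
sd(Y) = √0.84 ≈ 0.9165

0.9165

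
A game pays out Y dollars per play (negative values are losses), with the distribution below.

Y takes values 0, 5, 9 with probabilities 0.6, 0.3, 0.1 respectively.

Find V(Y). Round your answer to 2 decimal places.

E[Y] = (0)(0.6) + (5)(0.3) + (9)(0.1) = 2.4
E[Y²] = (0)²(0.6) + (5)²(0.3) + (9)²(0.1) = 15.6
V(Y) = E[Y²] − (E[Y])² = 15.6 − (2.4)² = 9.84

9.84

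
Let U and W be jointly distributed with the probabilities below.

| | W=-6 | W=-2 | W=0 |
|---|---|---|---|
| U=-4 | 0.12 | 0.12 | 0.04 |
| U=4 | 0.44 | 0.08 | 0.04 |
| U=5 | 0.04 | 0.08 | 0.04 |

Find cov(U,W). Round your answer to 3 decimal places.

E[U] = 1.92,  E[W] = -4.16
E[UW] = -9.36
cov(U,W) = E[UW] − E[U]E[W] = -9.36 − (1.92)(-4.16) = -1.3728

-1.373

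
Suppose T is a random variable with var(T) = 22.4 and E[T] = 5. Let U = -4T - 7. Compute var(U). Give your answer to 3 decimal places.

358.400

var(-4T - 7) = (-4)²·var(T) = 16·22.4 = 358.4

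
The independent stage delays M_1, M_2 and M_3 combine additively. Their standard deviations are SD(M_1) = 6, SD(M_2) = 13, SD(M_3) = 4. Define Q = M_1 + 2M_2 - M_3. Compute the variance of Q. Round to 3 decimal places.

728.000

Var(M_1) = 36, Var(M_2) = 169, Var(M_3) = 16
By independence, Var(Q) = (1)²Var(M_1) + (2)²Var(M_2) + (-1)²Var(M_3)
= (1)²·36 + (2)²·169 + (-1)²·16 = 728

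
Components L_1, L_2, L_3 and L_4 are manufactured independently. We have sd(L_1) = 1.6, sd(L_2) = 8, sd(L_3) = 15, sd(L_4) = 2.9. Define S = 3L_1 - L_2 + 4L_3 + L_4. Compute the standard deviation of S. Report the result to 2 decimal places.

60.79

Var(L_1) = 2.56, Var(L_2) = 64, Var(L_3) = 225, Var(L_4) = 8.41
By independence, Var(S) = (3)²Var(L_1) + (-1)²Var(L_2) + (4)²Var(L_3) + (1)²Var(L_4)
= (3)²·2.56 + (-1)²·64 + (4)²·225 + (1)²·8.41 = 3695.45
sd(S) = √3695.45 ≈ 60.79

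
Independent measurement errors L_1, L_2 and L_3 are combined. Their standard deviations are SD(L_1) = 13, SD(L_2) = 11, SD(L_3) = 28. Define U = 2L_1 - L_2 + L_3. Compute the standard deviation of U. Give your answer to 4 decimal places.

39.7618

V(L_1) = 169, V(L_2) = 121, V(L_3) = 784
By independence, V(U) = (2)²V(L_1) + (-1)²V(L_2) + (1)²V(L_3)
= (2)²·169 + (-1)²·121 + (1)²·784 = 1581
SD(U) = √1581 ≈ 39.7618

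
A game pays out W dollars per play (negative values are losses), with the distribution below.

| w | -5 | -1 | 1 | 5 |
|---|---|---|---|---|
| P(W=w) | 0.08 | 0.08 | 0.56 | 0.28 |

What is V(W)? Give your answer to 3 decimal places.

E[W] = (-5)(0.08) + (-1)(0.08) + (1)(0.56) + (5)(0.28) = 1.48
E[W²] = (-5)²(0.08) + (-1)²(0.08) + (1)²(0.56) + (5)²(0.28) = 9.64
V(W) = E[W²] − (E[W])² = 9.64 − (1.48)² = 7.4496

7.450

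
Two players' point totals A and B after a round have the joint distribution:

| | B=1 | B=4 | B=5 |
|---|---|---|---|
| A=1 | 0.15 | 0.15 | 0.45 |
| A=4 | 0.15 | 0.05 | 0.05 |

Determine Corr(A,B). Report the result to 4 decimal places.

-0.3974

E[A] = 1.75,  E[B] = 3.6
E[AB] = 5.4
Cov(A,B) = E[AB] − E[A]E[B] = 5.4 − (1.75)(3.6) = -0.9
Var(A) = 1.6875,  Var(B) = 3.04
ρ = -0.9 / √(1.6875·3.04) ≈ -0.3974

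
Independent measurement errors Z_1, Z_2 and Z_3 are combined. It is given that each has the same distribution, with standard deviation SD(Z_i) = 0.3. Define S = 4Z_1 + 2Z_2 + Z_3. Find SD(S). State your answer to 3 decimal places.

V(Z_i) = (0.3)² = 0.09
By independence, V(S) = (4)²V(Z_1) + (2)²V(Z_2) + (1)²V(Z_3)
= (4)²·0.09 + (2)²·0.09 + (1)²·0.09 = 1.89
SD(S) = √1.89 ≈ 1.375

1.375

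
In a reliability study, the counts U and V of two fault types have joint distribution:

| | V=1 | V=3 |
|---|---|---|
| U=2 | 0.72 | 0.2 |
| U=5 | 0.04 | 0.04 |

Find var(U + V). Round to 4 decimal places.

1.6416

E[U] = 2.24,  E[V] = 1.48,  E[UV] = 3.44
var(U) = 5.68 − (2.24)² = 0.6624;  var(V) = 2.92 − (1.48)² = 0.7296
cov(U,V) = 3.44 − (2.24)(1.48) = 0.1248
var(U + V) = (1)²·0.6624 + (1)²·0.7296 + 2·(1)·(1)·0.1248 = 1.6416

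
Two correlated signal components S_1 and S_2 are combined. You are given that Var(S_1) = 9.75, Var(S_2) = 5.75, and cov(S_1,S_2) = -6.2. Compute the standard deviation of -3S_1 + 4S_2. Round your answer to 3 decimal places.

Var(-3S_1 + 4S_2) = (-3)²·Var(S_1) + (4)²·Var(S_2) + 2·(-3)·(4)·cov(S_1,S_2)
= 9·9.75 + 16·5.75 + -24·-6.2 = 328.55
SD(-3S_1 + 4S_2) = √328.55 ≈ 18.126

18.126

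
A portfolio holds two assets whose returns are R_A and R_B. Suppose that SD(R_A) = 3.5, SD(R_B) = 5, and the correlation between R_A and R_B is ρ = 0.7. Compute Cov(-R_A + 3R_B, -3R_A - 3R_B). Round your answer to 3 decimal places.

-261.750

Var(R_A) = (3.5)² = 12.25;  Var(R_B) = (5)² = 25
Cov(R_A,R_B) = ρ·SD(R_A)·SD(R_B) = 0.7·3.5·5 = 12.25
Cov(-R_A + 3R_B, -3R_A - 3R_B) = (-1)(-3)Var(R_A) + (3)(-3)Var(R_B) + [(-1)(-3) + (3)(-3)]Cov(R_A,R_B)
= 3·12.25 + -9·25 + -6·12.25 = -261.75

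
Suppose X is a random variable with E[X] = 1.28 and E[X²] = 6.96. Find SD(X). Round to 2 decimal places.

V(X) = 6.96 − (1.28)² = 5.3216
SD(X) = √5.3216 ≈ 2.31

2.31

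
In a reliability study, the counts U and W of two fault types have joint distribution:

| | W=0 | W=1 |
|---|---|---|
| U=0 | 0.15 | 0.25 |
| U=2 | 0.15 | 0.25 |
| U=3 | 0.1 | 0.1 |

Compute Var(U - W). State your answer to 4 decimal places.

1.7600

E[U] = 1.4,  E[W] = 0.6,  E[UW] = 0.8
Var(U) = 3.4 − (1.4)² = 1.44;  Var(W) = 0.6 − (0.6)² = 0.24
cov(U,W) = 0.8 − (1.4)(0.6) = -0.04
Var(U - W) = (1)²·1.44 + (-1)²·0.24 + 2·(1)·(-1)·-0.04 = 1.76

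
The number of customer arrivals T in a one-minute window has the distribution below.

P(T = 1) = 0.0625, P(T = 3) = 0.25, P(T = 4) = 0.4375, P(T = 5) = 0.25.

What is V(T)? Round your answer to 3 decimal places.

E[T] = (1)(0.0625) + (3)(0.25) + (4)(0.4375) + (5)(0.25) = 3.8125
E[T²] = (1)²(0.0625) + (3)²(0.25) + (4)²(0.4375) + (5)²(0.25) = 15.5625
V(T) = E[T²] − (E[T])² = 15.5625 − (3.8125)² = 1.02734375

1.027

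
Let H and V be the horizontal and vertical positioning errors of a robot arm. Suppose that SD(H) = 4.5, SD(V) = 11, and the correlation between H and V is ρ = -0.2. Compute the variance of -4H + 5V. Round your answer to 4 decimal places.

3745.0000

Var(H) = (4.5)² = 20.25;  Var(V) = (11)² = 121
cov(H,V) = ρ·SD(H)·SD(V) = -0.2·4.5·11 = -9.9
Var(-4H + 5V) = (-4)²·Var(H) + (5)²·Var(V) + 2·(-4)·(5)·cov(H,V)
= 16·20.25 + 25·121 + -40·-9.9 = 3745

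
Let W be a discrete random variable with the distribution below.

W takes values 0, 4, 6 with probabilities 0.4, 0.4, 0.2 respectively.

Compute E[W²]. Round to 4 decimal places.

E[W²] = (0)²(0.4) + (4)²(0.4) + (6)²(0.2) = 13.6

13.6000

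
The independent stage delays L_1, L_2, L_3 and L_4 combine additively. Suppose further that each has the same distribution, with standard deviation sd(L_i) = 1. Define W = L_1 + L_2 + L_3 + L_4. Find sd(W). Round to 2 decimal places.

Var(L_i) = (1)² = 1
By independence, Var(W) = (1)²Var(L_1) + (1)²Var(L_2) + (1)²Var(L_3) + (1)²Var(L_4)
= (1)²·1 + (1)²·1 + (1)²·1 + (1)²·1 = 4
sd(W) = √4 ≈ 2.00

2.00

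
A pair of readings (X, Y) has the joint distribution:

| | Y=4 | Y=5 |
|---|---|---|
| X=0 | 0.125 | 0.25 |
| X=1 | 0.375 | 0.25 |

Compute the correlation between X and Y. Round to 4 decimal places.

-0.2582

E[X] = 0.625,  E[Y] = 4.5
E[XY] = 2.75
Cov(X,Y) = E[XY] − E[X]E[Y] = 2.75 − (0.625)(4.5) = -0.0625
V(X) = 0.234375,  V(Y) = 0.25
ρ = -0.0625 / √(0.234375·0.25) ≈ -0.2582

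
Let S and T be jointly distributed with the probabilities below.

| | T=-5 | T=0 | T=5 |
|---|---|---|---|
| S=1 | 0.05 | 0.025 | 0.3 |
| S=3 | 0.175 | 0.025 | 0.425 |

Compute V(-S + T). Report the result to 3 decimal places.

19.688

E[S] = 2.25,  E[T] = 2.5,  E[ST] = 5
V(S) = 6 − (2.25)² = 0.9375;  V(T) = 23.75 − (2.5)² = 17.5
cov(S,T) = 5 − (2.25)(2.5) = -0.625
V(-S + T) = (-1)²·0.9375 + (1)²·17.5 + 2·(-1)·(1)·-0.625 = 19.6875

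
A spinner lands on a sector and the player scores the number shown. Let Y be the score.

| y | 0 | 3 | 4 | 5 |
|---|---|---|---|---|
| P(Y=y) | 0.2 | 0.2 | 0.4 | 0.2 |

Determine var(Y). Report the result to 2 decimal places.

E[Y] = (0)(0.2) + (3)(0.2) + (4)(0.4) + (5)(0.2) = 3.2
E[Y²] = (0)²(0.2) + (3)²(0.2) + (4)²(0.4) + (5)²(0.2) = 13.2
var(Y) = E[Y²] − (E[Y])² = 13.2 − (3.2)² = 2.96

2.96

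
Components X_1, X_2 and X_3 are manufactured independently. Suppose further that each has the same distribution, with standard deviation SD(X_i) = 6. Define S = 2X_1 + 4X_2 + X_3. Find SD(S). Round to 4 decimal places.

27.4955

V(X_i) = (6)² = 36
By independence, V(S) = (2)²V(X_1) + (4)²V(X_2) + (1)²V(X_3)
= (2)²·36 + (4)²·36 + (1)²·36 = 756
SD(S) = √756 ≈ 27.4955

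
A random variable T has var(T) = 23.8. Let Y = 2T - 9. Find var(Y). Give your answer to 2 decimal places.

95.20

var(2T - 9) = (2)²·var(T) = 4·23.8 = 95.2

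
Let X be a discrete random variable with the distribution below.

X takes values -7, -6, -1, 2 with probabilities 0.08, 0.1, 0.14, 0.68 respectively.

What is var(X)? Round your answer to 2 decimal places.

10.38

E[X] = (-7)(0.08) + (-6)(0.1) + (-1)(0.14) + (2)(0.68) = 0.06
E[X²] = (-7)²(0.08) + (-6)²(0.1) + (-1)²(0.14) + (2)²(0.68) = 10.38
var(X) = E[X²] − (E[X])² = 10.38 − (0.06)² = 10.3764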